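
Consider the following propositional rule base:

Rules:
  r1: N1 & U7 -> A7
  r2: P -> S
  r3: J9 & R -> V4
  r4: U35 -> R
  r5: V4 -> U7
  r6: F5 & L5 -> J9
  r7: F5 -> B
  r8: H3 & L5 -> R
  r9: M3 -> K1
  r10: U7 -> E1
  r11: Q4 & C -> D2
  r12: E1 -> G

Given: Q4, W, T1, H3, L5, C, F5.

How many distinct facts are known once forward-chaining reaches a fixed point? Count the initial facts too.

Round 1 fires r6, r7, r8, r11, giving J9, B, R, D2.
Round 2 fires r3, giving V4.
Round 3 fires r5, giving U7.
Round 4 fires r10, giving E1.
Round 5 fires r12, giving G.
Closure: {B, C, D2, E1, F5, G, H3, J9, L5, Q4, R, T1, U7, V4, W} — 15 facts.

15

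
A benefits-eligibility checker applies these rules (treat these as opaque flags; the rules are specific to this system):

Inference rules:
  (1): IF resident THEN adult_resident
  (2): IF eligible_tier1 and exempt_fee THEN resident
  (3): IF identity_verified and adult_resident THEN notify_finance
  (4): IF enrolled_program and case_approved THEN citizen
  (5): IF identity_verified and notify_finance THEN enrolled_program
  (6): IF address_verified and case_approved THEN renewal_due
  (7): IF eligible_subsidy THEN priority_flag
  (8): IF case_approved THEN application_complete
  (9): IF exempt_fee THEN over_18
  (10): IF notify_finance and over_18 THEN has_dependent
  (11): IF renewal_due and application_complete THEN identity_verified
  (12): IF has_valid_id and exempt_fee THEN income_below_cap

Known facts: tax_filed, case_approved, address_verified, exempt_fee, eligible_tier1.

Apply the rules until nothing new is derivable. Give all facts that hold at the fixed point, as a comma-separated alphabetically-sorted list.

address_verified, adult_resident, application_complete, case_approved, citizen, eligible_tier1, enrolled_program, exempt_fee, has_dependent, identity_verified, notify_finance, over_18, renewal_due, resident, tax_filed

Round 1 fires (2), (6), (8), (9), giving resident, renewal_due, application_complete, over_18.
Round 2 fires (1), (11), giving adult_resident, identity_verified.
Round 3 fires (3), giving notify_finance.
Round 4 fires (5), (10), giving enrolled_program, has_dependent.
Round 5 fires (4), giving citizen.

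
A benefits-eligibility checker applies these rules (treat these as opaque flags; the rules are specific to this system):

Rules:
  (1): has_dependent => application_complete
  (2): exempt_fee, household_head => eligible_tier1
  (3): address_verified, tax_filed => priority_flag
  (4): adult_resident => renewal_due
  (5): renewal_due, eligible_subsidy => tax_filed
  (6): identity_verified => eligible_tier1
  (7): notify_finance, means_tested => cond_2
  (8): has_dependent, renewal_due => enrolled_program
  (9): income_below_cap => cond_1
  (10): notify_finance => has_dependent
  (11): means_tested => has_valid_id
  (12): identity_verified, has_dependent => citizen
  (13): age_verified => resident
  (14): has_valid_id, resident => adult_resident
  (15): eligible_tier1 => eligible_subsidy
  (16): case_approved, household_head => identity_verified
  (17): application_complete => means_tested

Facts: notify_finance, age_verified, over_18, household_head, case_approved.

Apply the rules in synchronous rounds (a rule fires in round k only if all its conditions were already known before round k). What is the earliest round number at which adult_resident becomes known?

5

Round 1: (10) [notify_finance => has_dependent]; (13) [age_verified => resident]; (16) [case_approved, household_head => identity_verified]. New: has_dependent, resident, identity_verified.
Round 2: (1) [has_dependent => application_complete]; (6) [identity_verified => eligible_tier1]; (12) [identity_verified, has_dependent => citizen]. New: application_complete, eligible_tier1, citizen.
Round 3: (15) [eligible_tier1 => eligible_subsidy]; (17) [application_complete => means_tested]. New: eligible_subsidy, means_tested.
Round 4: (7) [notify_finance, means_tested => cond_2]; (11) [means_tested => has_valid_id]. New: cond_2, has_valid_id.
Round 5: (14) [has_valid_id, resident => adult_resident]. New: adult_resident.
adult_resident first appears in round 5.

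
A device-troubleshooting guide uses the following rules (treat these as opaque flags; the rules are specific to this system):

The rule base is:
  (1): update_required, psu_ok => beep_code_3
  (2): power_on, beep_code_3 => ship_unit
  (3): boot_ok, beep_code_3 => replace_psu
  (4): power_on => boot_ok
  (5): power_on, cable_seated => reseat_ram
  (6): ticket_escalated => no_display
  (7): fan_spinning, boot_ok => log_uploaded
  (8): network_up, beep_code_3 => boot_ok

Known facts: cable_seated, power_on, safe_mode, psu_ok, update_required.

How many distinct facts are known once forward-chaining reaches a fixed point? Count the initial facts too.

Round 1: (1) [update_required, psu_ok => beep_code_3]; (4) [power_on => boot_ok]; (5) [power_on, cable_seated => reseat_ram]. Adds beep_code_3, boot_ok, reseat_ram.
Round 2: (2) [power_on, beep_code_3 => ship_unit]; (3) [boot_ok, beep_code_3 => replace_psu]. Adds ship_unit, replace_psu.
Closure: {beep_code_3, boot_ok, cable_seated, power_on, psu_ok, replace_psu, reseat_ram, safe_mode, ship_unit, update_required} — 10 facts.

10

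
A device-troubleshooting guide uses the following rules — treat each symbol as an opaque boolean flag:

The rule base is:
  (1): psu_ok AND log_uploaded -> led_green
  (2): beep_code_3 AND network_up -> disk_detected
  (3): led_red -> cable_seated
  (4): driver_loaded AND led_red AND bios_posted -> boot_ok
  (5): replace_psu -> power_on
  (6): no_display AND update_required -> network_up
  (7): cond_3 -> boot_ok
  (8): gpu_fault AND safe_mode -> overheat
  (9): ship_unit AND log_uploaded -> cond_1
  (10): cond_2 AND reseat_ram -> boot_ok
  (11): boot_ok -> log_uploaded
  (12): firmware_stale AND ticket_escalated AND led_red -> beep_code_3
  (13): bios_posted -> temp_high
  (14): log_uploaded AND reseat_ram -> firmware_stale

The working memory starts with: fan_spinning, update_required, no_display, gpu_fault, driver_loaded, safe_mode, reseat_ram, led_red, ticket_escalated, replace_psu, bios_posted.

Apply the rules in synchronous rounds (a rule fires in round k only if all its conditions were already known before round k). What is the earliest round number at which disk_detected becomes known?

Round 1: (3) [led_red -> cable_seated]; (4) [driver_loaded AND led_red AND bios_posted -> boot_ok]; (5) [replace_psu -> power_on]; (6) [no_display AND update_required -> network_up]; (8) [gpu_fault AND safe_mode -> overheat]; (13) [bios_posted -> temp_high]. Adds cable_seated, boot_ok, power_on, network_up, overheat, temp_high.
Round 2: (11) [boot_ok -> log_uploaded]. Adds log_uploaded.
Round 3: (14) [log_uploaded AND reseat_ram -> firmware_stale]. Adds firmware_stale.
Round 4: (12) [firmware_stale AND ticket_escalated AND led_red -> beep_code_3]. Adds beep_code_3.
Round 5: (2) [beep_code_3 AND network_up -> disk_detected]. Adds disk_detected.
disk_detected first appears in round 5.

5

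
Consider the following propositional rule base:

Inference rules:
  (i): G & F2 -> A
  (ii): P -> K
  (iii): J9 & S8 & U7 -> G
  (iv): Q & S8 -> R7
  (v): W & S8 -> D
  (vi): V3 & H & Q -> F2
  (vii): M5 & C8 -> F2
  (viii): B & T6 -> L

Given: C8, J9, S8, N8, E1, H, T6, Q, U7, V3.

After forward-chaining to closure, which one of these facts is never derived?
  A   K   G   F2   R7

K

Round 1 — (iii), (iv), (vi), derive G, R7, F2.
Round 2 — (i), derive A.
Derived: R7 (round 1), F2 (round 1), G (round 1), A (round 2). K never appears in any round.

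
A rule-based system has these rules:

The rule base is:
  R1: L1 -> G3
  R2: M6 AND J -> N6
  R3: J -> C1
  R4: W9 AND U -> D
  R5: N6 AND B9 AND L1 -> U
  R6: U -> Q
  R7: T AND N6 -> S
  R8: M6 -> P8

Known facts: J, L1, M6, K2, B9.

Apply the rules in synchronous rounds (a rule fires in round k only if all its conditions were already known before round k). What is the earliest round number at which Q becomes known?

3

Round 1 fires R1, R2, R3, R8, giving G3, N6, C1, P8.
Round 2 fires R5, giving U.
Round 3 fires R6, giving Q.
Q first appears in round 3.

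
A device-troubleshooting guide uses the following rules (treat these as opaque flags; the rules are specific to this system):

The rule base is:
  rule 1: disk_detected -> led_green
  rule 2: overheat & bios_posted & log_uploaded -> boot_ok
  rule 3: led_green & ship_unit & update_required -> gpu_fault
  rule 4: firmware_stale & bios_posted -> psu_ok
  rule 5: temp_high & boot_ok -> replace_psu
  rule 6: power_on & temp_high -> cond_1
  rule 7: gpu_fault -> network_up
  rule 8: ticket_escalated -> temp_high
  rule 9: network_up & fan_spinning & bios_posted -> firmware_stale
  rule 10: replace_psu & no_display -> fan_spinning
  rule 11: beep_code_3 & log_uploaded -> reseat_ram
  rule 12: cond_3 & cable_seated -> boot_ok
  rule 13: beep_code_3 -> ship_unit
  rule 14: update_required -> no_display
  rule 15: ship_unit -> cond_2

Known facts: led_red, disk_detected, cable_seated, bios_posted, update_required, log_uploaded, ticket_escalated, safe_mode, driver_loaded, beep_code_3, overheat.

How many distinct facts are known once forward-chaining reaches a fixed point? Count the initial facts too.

Round 1: rule 1 [disk_detected -> led_green]; rule 2 [overheat & bios_posted & log_uploaded -> boot_ok]; rule 8 [ticket_escalated -> temp_high]; rule 11 [beep_code_3 & log_uploaded -> reseat_ram]; rule 13 [beep_code_3 -> ship_unit]; rule 14 [update_required -> no_display]. Adds led_green, boot_ok, temp_high, reseat_ram, ship_unit, no_display.
Round 2: rule 3 [led_green & ship_unit & update_required -> gpu_fault]; rule 5 [temp_high & boot_ok -> replace_psu]; rule 15 [ship_unit -> cond_2]. Adds gpu_fault, replace_psu, cond_2.
Round 3: rule 7 [gpu_fault -> network_up]; rule 10 [replace_psu & no_display -> fan_spinning]. Adds network_up, fan_spinning.
Round 4: rule 9 [network_up & fan_spinning & bios_posted -> firmware_stale]. Adds firmware_stale.
Round 5: rule 4 [firmware_stale & bios_posted -> psu_ok]. Adds psu_ok.
Closure: {beep_code_3, bios_posted, boot_ok, cable_seated, cond_2, disk_detected, driver_loaded, fan_spinning, firmware_stale, gpu_fault, led_green, led_red, log_uploaded, network_up, no_display, overheat, psu_ok, replace_psu, reseat_ram, safe_mode, ship_unit, temp_high, ticket_escalated, update_required} — 24 facts.

24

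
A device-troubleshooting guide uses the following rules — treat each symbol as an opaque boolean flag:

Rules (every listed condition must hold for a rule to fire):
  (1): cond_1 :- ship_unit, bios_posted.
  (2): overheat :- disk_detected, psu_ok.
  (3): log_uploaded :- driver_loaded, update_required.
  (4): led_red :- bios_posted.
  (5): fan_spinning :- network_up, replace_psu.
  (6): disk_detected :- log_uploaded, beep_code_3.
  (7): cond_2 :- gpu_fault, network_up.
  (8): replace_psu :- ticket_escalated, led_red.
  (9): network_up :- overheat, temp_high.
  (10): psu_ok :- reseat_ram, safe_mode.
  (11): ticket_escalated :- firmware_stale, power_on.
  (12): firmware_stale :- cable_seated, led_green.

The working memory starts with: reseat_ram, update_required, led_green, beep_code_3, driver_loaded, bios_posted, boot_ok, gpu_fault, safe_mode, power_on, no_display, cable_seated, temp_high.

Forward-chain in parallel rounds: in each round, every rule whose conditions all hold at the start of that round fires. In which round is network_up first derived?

Round 1 — (3), (4), (10), (12), derive log_uploaded, led_red, psu_ok, firmware_stale.
Round 2 — (6), (11), derive disk_detected, ticket_escalated.
Round 3 — (2), (8), derive overheat, replace_psu.
Round 4 — (9), derive network_up.
network_up first appears in round 4.

4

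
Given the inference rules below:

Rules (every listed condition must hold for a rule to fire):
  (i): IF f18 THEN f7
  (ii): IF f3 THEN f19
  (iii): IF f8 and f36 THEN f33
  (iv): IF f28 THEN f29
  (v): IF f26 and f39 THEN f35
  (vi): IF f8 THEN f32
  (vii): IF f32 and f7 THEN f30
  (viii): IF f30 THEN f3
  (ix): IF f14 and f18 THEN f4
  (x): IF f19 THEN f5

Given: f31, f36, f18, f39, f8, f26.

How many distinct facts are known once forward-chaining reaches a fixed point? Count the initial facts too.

14

Round 1 — (i), (iii), (v), (vi), derive f7, f33, f35, f32.
Round 2 — (vii), derive f30.
Round 3 — (viii), derive f3.
Round 4 — (ii), derive f19.
Round 5 — (x), derive f5.
Closure: {f18, f19, f26, f3, f30, f31, f32, f33, f35, f36, f39, f5, f7, f8} — 14 facts.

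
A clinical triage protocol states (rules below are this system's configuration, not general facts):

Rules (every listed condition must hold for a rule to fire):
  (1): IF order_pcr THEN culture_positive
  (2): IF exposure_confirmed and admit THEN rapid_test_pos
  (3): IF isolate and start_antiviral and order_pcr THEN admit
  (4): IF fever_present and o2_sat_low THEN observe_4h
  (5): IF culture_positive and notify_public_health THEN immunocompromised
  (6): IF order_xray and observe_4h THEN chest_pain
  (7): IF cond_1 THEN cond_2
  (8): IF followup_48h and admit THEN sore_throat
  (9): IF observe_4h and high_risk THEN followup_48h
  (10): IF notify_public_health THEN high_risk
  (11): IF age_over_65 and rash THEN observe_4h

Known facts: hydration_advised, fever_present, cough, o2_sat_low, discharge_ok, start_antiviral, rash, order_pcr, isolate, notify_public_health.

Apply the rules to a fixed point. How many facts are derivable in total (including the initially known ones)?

17

Round 1: (1) [IF order_pcr THEN culture_positive]; (3) [IF isolate and start_antiviral and order_pcr THEN admit]; (4) [IF fever_present and o2_sat_low THEN observe_4h]; (10) [IF notify_public_health THEN high_risk]. New: culture_positive, admit, observe_4h, high_risk.
Round 2: (5) [IF culture_positive and notify_public_health THEN immunocompromised]; (9) [IF observe_4h and high_risk THEN followup_48h]. New: immunocompromised, followup_48h.
Round 3: (8) [IF followup_48h and admit THEN sore_throat]. New: sore_throat.
Closure: {admit, cough, culture_positive, discharge_ok, fever_present, followup_48h, high_risk, hydration_advised, immunocompromised, isolate, notify_public_health, o2_sat_low, observe_4h, order_pcr, rash, sore_throat, start_antiviral} — 17 facts.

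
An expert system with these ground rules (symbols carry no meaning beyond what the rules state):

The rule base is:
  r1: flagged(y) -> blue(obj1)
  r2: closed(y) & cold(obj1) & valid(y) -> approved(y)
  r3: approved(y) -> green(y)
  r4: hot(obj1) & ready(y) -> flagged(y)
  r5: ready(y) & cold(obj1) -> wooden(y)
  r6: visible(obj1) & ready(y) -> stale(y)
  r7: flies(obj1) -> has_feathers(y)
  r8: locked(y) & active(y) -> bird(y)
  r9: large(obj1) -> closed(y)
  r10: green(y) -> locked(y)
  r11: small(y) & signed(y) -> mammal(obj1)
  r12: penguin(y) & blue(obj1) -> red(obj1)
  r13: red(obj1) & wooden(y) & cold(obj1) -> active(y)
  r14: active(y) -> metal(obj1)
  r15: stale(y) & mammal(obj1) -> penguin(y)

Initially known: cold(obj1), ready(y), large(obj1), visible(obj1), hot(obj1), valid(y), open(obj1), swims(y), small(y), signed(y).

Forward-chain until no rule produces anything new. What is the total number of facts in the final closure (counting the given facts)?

Round 1 — r4, r5, r6, r9, r11, derive flagged(y), wooden(y), stale(y), closed(y), mammal(obj1).
Round 2 — r1, r2, r15, derive blue(obj1), approved(y), penguin(y).
Round 3 — r3, r12, derive green(y), red(obj1).
Round 4 — r10, r13, derive locked(y), active(y).
Round 5 — r8, r14, derive bird(y), metal(obj1).
Closure: {active(y), approved(y), bird(y), blue(obj1), closed(y), cold(obj1), flagged(y), green(y), hot(obj1), large(obj1), locked(y), mammal(obj1), metal(obj1), open(obj1), penguin(y), ready(y), red(obj1), signed(y), small(y), stale(y), swims(y), valid(y), visible(obj1), wooden(y)} — 24 facts.

24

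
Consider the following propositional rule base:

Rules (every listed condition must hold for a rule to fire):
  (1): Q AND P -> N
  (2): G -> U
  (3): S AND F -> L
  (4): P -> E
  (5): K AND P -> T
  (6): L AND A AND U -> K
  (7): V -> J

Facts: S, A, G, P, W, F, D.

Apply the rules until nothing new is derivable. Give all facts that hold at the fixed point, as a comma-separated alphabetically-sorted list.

Round 1 — (2), (3), (4), derive U, L, E.
Round 2 — (6), derive K.
Round 3 — (5), derive T.

A, D, E, F, G, K, L, P, S, T, U, W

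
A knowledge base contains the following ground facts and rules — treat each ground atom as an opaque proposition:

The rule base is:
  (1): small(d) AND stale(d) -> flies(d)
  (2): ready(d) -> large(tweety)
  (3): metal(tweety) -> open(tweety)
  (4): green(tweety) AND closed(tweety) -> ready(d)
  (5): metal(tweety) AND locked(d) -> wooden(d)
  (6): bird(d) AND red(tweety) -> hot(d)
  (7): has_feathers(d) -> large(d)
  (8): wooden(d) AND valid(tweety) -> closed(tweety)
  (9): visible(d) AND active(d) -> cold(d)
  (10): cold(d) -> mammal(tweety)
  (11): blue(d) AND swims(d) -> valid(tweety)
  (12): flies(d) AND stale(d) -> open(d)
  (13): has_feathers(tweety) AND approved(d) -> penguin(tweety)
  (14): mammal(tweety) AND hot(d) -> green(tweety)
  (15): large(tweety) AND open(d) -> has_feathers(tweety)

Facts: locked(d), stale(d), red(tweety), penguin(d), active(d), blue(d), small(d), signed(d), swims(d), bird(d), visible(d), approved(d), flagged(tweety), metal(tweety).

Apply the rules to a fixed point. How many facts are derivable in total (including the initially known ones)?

[1] (1) [small(d) AND stale(d) -> flies(d)]; (3) [metal(tweety) -> open(tweety)]; (5) [metal(tweety) AND locked(d) -> wooden(d)]; (6) [bird(d) AND red(tweety) -> hot(d)]; (9) [visible(d) AND active(d) -> cold(d)]; (11) [blue(d) AND swims(d) -> valid(tweety)]. ⇒ new: flies(d), open(tweety), wooden(d), hot(d), cold(d), valid(tweety).
[2] (8) [wooden(d) AND valid(tweety) -> closed(tweety)]; (10) [cold(d) -> mammal(tweety)]; (12) [flies(d) AND stale(d) -> open(d)]. ⇒ new: closed(tweety), mammal(tweety), open(d).
[3] (14) [mammal(tweety) AND hot(d) -> green(tweety)]. ⇒ new: green(tweety).
[4] (4) [green(tweety) AND closed(tweety) -> ready(d)]. ⇒ new: ready(d).
[5] (2) [ready(d) -> large(tweety)]. ⇒ new: large(tweety).
[6] (15) [large(tweety) AND open(d) -> has_feathers(tweety)]. ⇒ new: has_feathers(tweety).
[7] (13) [has_feathers(tweety) AND approved(d) -> penguin(tweety)]. ⇒ new: penguin(tweety).
Closure: {active(d), approved(d), bird(d), blue(d), closed(tweety), cold(d), flagged(tweety), flies(d), green(tweety), has_feathers(tweety), hot(d), large(tweety), locked(d), mammal(tweety), metal(tweety), open(d), open(tweety), penguin(d), penguin(tweety), ready(d), red(tweety), signed(d), small(d), stale(d), swims(d), valid(tweety), visible(d), wooden(d)} — 28 facts.

28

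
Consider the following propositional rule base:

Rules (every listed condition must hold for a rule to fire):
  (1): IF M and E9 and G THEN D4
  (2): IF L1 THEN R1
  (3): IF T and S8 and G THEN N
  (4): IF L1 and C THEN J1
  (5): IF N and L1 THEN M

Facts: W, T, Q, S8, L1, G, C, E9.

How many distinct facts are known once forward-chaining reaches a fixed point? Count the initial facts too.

13

Round 1 fires (2), (3), (4), giving R1, N, J1.
Round 2 fires (5), giving M.
Round 3 fires (1), giving D4.
Closure: {C, D4, E9, G, J1, L1, M, N, Q, R1, S8, T, W} — 13 facts.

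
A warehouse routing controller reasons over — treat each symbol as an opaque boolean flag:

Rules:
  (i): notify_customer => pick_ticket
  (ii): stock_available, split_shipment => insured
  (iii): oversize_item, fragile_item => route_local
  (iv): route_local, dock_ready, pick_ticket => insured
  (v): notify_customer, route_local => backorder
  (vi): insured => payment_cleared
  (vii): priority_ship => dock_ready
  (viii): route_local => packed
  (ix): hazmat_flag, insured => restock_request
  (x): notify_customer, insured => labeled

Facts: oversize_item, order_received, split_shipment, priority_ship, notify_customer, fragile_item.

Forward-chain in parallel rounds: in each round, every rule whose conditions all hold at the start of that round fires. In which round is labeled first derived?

3

Round 1: (i) [notify_customer => pick_ticket]; (iii) [oversize_item, fragile_item => route_local]; (vii) [priority_ship => dock_ready]. New: pick_ticket, route_local, dock_ready.
Round 2: (iv) [route_local, dock_ready, pick_ticket => insured]; (v) [notify_customer, route_local => backorder]; (viii) [route_local => packed]. New: insured, backorder, packed.
Round 3: (vi) [insured => payment_cleared]; (x) [notify_customer, insured => labeled]. New: payment_cleared, labeled.
labeled first appears in round 3.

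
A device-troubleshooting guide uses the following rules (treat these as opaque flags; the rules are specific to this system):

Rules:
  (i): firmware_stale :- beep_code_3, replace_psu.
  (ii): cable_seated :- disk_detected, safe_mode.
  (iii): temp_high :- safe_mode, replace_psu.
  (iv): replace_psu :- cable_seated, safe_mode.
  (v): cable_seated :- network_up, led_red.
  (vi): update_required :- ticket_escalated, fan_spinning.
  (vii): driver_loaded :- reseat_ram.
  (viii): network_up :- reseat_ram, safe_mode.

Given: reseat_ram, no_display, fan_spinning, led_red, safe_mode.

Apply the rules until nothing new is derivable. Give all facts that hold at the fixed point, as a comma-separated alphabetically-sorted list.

cable_seated, driver_loaded, fan_spinning, led_red, network_up, no_display, replace_psu, reseat_ram, safe_mode, temp_high

Round 1 — (vii), (viii), derive driver_loaded, network_up.
Round 2 — (v), derive cable_seated.
Round 3 — (iv), derive replace_psu.
Round 4 — (iii), derive temp_high.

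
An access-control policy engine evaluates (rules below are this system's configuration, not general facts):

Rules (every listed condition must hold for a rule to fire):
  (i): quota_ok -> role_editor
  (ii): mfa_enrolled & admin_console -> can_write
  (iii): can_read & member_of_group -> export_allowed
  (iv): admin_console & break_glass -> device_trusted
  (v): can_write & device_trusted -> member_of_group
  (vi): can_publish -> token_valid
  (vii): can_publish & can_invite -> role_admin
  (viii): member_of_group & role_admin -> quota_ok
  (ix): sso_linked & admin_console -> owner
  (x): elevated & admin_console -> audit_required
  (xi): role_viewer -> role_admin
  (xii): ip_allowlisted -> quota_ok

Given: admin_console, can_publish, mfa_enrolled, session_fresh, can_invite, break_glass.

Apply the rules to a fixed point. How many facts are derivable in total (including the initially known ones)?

[1] (ii) [mfa_enrolled & admin_console -> can_write]; (iv) [admin_console & break_glass -> device_trusted]; (vi) [can_publish -> token_valid]; (vii) [can_publish & can_invite -> role_admin]. ⇒ new: can_write, device_trusted, token_valid, role_admin.
[2] (v) [can_write & device_trusted -> member_of_group]. ⇒ new: member_of_group.
[3] (viii) [member_of_group & role_admin -> quota_ok]. ⇒ new: quota_ok.
[4] (i) [quota_ok -> role_editor]. ⇒ new: role_editor.
Closure: {admin_console, break_glass, can_invite, can_publish, can_write, device_trusted, member_of_group, mfa_enrolled, quota_ok, role_admin, role_editor, session_fresh, token_valid} — 13 facts.

13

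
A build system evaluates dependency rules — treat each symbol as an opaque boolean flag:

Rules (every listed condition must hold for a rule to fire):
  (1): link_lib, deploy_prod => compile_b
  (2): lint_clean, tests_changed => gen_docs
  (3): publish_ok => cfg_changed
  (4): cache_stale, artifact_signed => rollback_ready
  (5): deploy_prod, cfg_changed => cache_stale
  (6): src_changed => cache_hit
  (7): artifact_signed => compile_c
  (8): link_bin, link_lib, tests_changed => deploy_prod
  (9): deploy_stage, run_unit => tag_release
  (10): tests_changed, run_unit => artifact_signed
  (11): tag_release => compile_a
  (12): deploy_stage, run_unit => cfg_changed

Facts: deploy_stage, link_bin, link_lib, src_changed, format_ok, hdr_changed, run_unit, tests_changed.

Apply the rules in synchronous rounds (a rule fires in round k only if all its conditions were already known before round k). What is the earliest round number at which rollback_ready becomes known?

Round 1 fires (6), (8), (9), (10), (12), giving cache_hit, deploy_prod, tag_release, artifact_signed, cfg_changed.
Round 2 fires (1), (5), (7), (11), giving compile_b, cache_stale, compile_c, compile_a.
Round 3 fires (4), giving rollback_ready.
rollback_ready first appears in round 3.

3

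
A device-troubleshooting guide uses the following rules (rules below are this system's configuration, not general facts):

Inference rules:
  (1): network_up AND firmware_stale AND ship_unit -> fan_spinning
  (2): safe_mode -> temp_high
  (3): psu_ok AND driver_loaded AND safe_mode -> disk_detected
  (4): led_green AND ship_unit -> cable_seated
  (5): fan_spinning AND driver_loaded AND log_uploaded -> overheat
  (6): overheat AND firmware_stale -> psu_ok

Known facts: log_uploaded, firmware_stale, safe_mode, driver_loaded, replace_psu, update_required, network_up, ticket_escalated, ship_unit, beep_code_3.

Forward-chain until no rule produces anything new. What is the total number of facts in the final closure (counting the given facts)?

15

Round 1 — (1), (2), derive fan_spinning, temp_high.
Round 2 — (5), derive overheat.
Round 3 — (6), derive psu_ok.
Round 4 — (3), derive disk_detected.
Closure: {beep_code_3, disk_detected, driver_loaded, fan_spinning, firmware_stale, log_uploaded, network_up, overheat, psu_ok, replace_psu, safe_mode, ship_unit, temp_high, ticket_escalated, update_required} — 15 facts.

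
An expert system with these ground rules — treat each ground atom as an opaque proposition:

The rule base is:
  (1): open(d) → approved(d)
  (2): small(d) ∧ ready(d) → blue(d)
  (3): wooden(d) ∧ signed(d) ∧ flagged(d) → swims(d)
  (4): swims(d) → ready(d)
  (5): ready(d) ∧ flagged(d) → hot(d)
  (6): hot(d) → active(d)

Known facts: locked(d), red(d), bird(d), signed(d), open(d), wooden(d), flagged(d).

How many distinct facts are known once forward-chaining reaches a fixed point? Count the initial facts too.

12

Round 1 — (1), (3), derive approved(d), swims(d).
Round 2 — (4), derive ready(d).
Round 3 — (5), derive hot(d).
Round 4 — (6), derive active(d).
Closure: {active(d), approved(d), bird(d), flagged(d), hot(d), locked(d), open(d), ready(d), red(d), signed(d), swims(d), wooden(d)} — 12 facts.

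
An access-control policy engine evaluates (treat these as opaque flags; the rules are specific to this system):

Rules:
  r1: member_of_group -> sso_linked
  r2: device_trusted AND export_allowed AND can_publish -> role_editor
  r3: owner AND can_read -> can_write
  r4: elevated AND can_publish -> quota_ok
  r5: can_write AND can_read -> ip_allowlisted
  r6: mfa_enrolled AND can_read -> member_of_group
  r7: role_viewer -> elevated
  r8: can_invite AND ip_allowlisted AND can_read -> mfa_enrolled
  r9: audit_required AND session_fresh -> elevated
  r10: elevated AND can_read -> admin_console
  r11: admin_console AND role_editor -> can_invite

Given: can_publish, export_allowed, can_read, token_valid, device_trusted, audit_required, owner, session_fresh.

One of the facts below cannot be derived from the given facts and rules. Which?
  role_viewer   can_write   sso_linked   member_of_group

Round 1: r2 [device_trusted AND export_allowed AND can_publish -> role_editor]; r3 [owner AND can_read -> can_write]; r9 [audit_required AND session_fresh -> elevated]. Adds role_editor, can_write, elevated.
Round 2: r4 [elevated AND can_publish -> quota_ok]; r5 [can_write AND can_read -> ip_allowlisted]; r10 [elevated AND can_read -> admin_console]. Adds quota_ok, ip_allowlisted, admin_console.
Round 3: r11 [admin_console AND role_editor -> can_invite]. Adds can_invite.
Round 4: r8 [can_invite AND ip_allowlisted AND can_read -> mfa_enrolled]. Adds mfa_enrolled.
Round 5: r6 [mfa_enrolled AND can_read -> member_of_group]. Adds member_of_group.
Round 6: r1 [member_of_group -> sso_linked]. Adds sso_linked.
Derived: member_of_group (round 5), can_write (round 1), sso_linked (round 6). role_viewer never appears in any round.

role_viewer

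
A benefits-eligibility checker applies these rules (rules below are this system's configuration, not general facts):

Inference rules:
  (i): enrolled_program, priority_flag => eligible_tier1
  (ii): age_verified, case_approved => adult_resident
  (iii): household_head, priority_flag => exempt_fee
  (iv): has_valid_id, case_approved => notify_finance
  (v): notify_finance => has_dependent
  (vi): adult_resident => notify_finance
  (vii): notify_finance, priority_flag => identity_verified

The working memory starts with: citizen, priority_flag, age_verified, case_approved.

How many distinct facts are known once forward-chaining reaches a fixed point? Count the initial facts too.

8

Round 1: (ii) [age_verified, case_approved => adult_resident]. Adds adult_resident.
Round 2: (vi) [adult_resident => notify_finance]. Adds notify_finance.
Round 3: (v) [notify_finance => has_dependent]; (vii) [notify_finance, priority_flag => identity_verified]. Adds has_dependent, identity_verified.
Closure: {adult_resident, age_verified, case_approved, citizen, has_dependent, identity_verified, notify_finance, priority_flag} — 8 facts.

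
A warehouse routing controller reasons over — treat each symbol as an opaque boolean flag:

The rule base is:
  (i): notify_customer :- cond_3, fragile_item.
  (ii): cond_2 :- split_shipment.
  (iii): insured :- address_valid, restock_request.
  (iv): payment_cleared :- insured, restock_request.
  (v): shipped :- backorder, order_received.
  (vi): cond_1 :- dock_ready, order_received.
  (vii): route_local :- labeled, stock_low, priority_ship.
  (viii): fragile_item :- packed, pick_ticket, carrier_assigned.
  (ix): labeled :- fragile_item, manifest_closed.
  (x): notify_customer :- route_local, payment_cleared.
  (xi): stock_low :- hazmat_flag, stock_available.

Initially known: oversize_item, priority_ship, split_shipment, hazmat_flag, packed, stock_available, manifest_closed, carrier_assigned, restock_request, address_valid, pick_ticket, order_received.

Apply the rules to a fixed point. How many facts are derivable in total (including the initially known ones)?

Round 1 fires (ii), (iii), (viii), (xi), giving cond_2, insured, fragile_item, stock_low.
Round 2 fires (iv), (ix), giving payment_cleared, labeled.
Round 3 fires (vii), giving route_local.
Round 4 fires (x), giving notify_customer.
Closure: {address_valid, carrier_assigned, cond_2, fragile_item, hazmat_flag, insured, labeled, manifest_closed, notify_customer, order_received, oversize_item, packed, payment_cleared, pick_ticket, priority_ship, restock_request, route_local, split_shipment, stock_available, stock_low} — 20 facts.

20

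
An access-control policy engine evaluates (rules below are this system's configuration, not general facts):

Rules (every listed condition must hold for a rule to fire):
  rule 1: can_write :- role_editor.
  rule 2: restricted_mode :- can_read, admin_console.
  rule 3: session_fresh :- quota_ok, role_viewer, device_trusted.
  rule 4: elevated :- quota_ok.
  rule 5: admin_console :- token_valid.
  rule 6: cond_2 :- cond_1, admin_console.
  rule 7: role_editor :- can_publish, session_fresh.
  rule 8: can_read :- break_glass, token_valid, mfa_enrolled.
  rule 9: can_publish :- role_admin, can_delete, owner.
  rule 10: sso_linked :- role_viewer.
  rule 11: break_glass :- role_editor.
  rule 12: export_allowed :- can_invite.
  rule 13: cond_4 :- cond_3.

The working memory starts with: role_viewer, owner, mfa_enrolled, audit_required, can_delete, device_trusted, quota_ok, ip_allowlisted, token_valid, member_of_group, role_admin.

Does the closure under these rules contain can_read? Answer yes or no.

Round 1: rule 3 [session_fresh :- quota_ok, role_viewer, device_trusted.]; rule 4 [elevated :- quota_ok.]; rule 5 [admin_console :- token_valid.]; rule 9 [can_publish :- role_admin, can_delete, owner.]; rule 10 [sso_linked :- role_viewer.]. Adds session_fresh, elevated, admin_console, can_publish, sso_linked.
Round 2: rule 7 [role_editor :- can_publish, session_fresh.]. Adds role_editor.
Round 3: rule 1 [can_write :- role_editor.]; rule 11 [break_glass :- role_editor.]. Adds can_write, break_glass.
Round 4: rule 8 [can_read :- break_glass, token_valid, mfa_enrolled.]. Adds can_read.
Round 5: rule 2 [restricted_mode :- can_read, admin_console.]. Adds restricted_mode.
can_read appears in round 4, so it is derivable.

yes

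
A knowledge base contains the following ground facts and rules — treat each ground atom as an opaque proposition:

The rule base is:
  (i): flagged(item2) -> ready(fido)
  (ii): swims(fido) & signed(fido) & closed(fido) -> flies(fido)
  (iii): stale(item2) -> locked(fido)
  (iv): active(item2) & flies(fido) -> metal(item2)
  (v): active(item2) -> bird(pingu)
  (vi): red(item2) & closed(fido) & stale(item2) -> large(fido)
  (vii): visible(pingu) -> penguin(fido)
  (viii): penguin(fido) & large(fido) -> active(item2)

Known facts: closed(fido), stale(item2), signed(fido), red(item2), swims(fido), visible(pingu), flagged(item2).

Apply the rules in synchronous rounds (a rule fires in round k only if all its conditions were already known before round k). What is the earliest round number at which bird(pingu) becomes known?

Round 1: (i) [flagged(item2) -> ready(fido)]; (ii) [swims(fido) & signed(fido) & closed(fido) -> flies(fido)]; (iii) [stale(item2) -> locked(fido)]; (vi) [red(item2) & closed(fido) & stale(item2) -> large(fido)]; (vii) [visible(pingu) -> penguin(fido)]. New: ready(fido), flies(fido), locked(fido), large(fido), penguin(fido).
Round 2: (viii) [penguin(fido) & large(fido) -> active(item2)]. New: active(item2).
Round 3: (iv) [active(item2) & flies(fido) -> metal(item2)]; (v) [active(item2) -> bird(pingu)]. New: metal(item2), bird(pingu).
bird(pingu) first appears in round 3.

3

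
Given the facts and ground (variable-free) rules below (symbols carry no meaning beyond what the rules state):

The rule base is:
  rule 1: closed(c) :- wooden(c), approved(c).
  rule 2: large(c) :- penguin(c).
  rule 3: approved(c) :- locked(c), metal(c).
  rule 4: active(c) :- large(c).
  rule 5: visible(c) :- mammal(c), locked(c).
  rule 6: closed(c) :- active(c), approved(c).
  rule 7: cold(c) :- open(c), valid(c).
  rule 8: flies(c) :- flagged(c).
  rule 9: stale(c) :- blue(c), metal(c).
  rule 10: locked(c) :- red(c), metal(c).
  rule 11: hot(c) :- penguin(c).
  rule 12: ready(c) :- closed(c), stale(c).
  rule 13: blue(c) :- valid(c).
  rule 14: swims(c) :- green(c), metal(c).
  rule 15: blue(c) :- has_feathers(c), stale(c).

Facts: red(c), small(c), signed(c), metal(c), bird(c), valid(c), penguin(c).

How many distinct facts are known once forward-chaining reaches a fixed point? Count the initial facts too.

Round 1 — rule 2, rule 10, rule 11, rule 13, derive large(c), locked(c), hot(c), blue(c).
Round 2 — rule 3, rule 4, rule 9, derive approved(c), active(c), stale(c).
Round 3 — rule 6, derive closed(c).
Round 4 — rule 12, derive ready(c).
Closure: {active(c), approved(c), bird(c), blue(c), closed(c), hot(c), large(c), locked(c), metal(c), penguin(c), ready(c), red(c), signed(c), small(c), stale(c), valid(c)} — 16 facts.

16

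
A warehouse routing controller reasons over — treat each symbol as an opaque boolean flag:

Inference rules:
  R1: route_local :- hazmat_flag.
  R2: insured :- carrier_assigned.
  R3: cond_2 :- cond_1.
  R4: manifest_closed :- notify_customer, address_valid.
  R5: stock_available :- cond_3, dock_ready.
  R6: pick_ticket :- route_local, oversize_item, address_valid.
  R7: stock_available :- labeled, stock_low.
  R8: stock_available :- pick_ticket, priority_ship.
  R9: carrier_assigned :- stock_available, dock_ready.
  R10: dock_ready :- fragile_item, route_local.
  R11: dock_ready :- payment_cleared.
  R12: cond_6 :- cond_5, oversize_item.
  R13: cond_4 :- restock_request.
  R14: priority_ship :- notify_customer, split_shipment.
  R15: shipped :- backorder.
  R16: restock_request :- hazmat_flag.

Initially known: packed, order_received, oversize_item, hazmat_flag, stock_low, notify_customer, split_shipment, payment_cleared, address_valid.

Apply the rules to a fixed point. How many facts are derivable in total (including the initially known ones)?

19

[1] R1 [route_local :- hazmat_flag.]; R4 [manifest_closed :- notify_customer, address_valid.]; R11 [dock_ready :- payment_cleared.]; R14 [priority_ship :- notify_customer, split_shipment.]; R16 [restock_request :- hazmat_flag.]. ⇒ new: route_local, manifest_closed, dock_ready, priority_ship, restock_request.
[2] R6 [pick_ticket :- route_local, oversize_item, address_valid.]; R13 [cond_4 :- restock_request.]. ⇒ new: pick_ticket, cond_4.
[3] R8 [stock_available :- pick_ticket, priority_ship.]. ⇒ new: stock_available.
[4] R9 [carrier_assigned :- stock_available, dock_ready.]. ⇒ new: carrier_assigned.
[5] R2 [insured :- carrier_assigned.]. ⇒ new: insured.
Closure: {address_valid, carrier_assigned, cond_4, dock_ready, hazmat_flag, insured, manifest_closed, notify_customer, order_received, oversize_item, packed, payment_cleared, pick_ticket, priority_ship, restock_request, route_local, split_shipment, stock_available, stock_low} — 19 facts.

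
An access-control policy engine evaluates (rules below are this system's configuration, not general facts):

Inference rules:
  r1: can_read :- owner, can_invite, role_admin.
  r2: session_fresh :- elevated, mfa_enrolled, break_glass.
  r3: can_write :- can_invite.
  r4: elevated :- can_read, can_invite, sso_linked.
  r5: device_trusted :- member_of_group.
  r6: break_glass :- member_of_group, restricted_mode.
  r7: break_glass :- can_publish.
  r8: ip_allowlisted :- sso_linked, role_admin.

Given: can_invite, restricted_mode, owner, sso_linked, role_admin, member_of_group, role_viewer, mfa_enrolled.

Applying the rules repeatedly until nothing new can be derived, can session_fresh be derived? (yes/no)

yes

Round 1 fires r1, r3, r5, r6, r8, giving can_read, can_write, device_trusted, break_glass, ip_allowlisted.
Round 2 fires r4, giving elevated.
Round 3 fires r2, giving session_fresh.
session_fresh appears in round 3, so it is derivable.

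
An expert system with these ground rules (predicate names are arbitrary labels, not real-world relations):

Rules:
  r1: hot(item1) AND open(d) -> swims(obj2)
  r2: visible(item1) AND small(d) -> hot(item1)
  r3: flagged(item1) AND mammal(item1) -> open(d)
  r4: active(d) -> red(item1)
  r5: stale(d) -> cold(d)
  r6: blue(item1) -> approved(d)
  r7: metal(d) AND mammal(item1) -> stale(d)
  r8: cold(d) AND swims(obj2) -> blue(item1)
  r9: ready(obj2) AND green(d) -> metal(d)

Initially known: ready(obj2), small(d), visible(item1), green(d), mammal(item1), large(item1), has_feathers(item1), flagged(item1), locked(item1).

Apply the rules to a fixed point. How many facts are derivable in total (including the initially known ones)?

Round 1 — r2, r3, r9, derive hot(item1), open(d), metal(d).
Round 2 — r1, r7, derive swims(obj2), stale(d).
Round 3 — r5, derive cold(d).
Round 4 — r8, derive blue(item1).
Round 5 — r6, derive approved(d).
Closure: {approved(d), blue(item1), cold(d), flagged(item1), green(d), has_feathers(item1), hot(item1), large(item1), locked(item1), mammal(item1), metal(d), open(d), ready(obj2), small(d), stale(d), swims(obj2), visible(item1)} — 17 facts.

17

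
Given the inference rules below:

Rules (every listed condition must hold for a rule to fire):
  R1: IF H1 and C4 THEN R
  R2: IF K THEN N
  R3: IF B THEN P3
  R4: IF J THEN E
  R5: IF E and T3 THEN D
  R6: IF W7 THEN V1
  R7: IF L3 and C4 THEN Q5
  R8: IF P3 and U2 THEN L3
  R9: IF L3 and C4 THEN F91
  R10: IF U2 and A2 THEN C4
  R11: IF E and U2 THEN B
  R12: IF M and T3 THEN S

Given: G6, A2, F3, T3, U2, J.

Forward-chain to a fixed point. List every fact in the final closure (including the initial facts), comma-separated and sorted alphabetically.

Round 1 — R4, R10, derive E, C4.
Round 2 — R5, R11, derive D, B.
Round 3 — R3, derive P3.
Round 4 — R8, derive L3.
Round 5 — R7, R9, derive Q5, F91.

A2, B, C4, D, E, F3, F91, G6, J, L3, P3, Q5, T3, U2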